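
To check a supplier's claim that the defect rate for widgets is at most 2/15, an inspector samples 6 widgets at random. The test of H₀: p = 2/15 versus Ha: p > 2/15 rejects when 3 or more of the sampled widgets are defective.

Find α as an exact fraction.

The significance level is the probability, assuming p = 2/15, of seeing 3 or more defectives in 6 draws.
Via the complement, α = 1 − Σ_{j=0}^{2} C(6,j)(2/15)^j(13/15)^{6-j} = 78928/2278125.

78928/2278125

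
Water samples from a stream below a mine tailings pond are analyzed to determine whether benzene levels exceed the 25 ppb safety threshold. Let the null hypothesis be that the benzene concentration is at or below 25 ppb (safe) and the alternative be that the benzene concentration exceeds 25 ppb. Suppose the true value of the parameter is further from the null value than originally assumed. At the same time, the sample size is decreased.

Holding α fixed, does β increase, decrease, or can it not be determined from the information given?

The first change alone would make β decrease; the second alone would make β increase. Which effect dominates depends on the magnitudes, which are not given.

Cannot be determined from the information given.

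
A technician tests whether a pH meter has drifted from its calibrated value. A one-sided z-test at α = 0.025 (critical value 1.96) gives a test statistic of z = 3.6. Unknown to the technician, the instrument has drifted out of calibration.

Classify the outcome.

No error (correct decision).

The conventional null hypothesis is that the instrument is correctly calibrated.
Since z = 3.6 > z* = 1.96, H₀ is rejected.
H₀ is false (actually the instrument has drifted out of calibration).
The decision matches the true state — no error.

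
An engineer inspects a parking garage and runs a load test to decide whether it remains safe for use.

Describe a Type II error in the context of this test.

With the conventional null hypothesis that the structure meets the required load capacity (safe):
A Type II error is failing to reject H₀ when H₀ is false.
Here that means keeping the structure open when actually the structure is structurally deficient.

A Type II error would mean concluding that the structure meets the required load capacity (safe) (or at least failing to establish that the structure is structurally deficient) when in fact the structure is structurally deficient.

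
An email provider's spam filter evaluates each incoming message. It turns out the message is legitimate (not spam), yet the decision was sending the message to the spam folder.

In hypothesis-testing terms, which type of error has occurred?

Type I error

The null hypothesis here is that the message is legitimate (not spam).
'Sending the message to the spam folder' corresponds to rejecting H₀.
H₀ was rejected but H₀ is true — a Type I error (false positive).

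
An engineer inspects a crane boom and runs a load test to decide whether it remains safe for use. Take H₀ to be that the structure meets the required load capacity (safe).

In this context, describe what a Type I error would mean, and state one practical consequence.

A Type I error would mean concluding that the structure is structurally deficient when in fact the structure meets the required load capacity (safe). Consequence: a sound structure is closed unnecessarily, at significant cost and disruption.

A Type I error is rejecting H₀ when H₀ is true.
Here that means closing the structure for repairs when actually the structure meets the required load capacity (safe).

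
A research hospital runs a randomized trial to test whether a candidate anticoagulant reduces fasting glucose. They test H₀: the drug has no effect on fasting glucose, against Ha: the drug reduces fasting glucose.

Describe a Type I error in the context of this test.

A Type I error would mean concluding that the drug reduces fasting glucose when in fact the drug has no effect on fasting glucose.

A Type I error is rejecting H₀ when H₀ is true.
Here that means concluding that the drug is effective when actually the drug has no effect on fasting glucose.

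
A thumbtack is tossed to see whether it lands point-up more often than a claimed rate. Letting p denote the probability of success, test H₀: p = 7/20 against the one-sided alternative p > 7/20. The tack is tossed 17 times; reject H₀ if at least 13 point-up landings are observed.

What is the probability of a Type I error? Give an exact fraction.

192899528156639731/327680000000000000000

Under H₀, X ~ Binomial(17, 7/20), and α = P(X ≥ 13).
P(X ≥ 13) = Σ_{j=13}^{17} C(17,j)·(7/20)^j·(13/20)^{17-j} = 192899528156639731/327680000000000000000.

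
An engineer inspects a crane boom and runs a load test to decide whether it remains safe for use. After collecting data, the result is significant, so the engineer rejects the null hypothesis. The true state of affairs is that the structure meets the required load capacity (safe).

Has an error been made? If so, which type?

The conventional null hypothesis here is that the structure meets the required load capacity (safe).
H₀ was rejected, but H₀ is actually true.
Rejecting a true null hypothesis is a Type I error (false positive).

Type I error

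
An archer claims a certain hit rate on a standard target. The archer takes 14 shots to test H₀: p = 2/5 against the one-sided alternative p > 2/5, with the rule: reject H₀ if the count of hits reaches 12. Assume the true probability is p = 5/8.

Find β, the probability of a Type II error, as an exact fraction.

2070361146177/2199023255552

A Type II error is failing to reject when Ha holds: with p = 5/8, β = P(S ≤ 11).
Summing C(14,j)·(5/8)^j·(3/8)^{14-j} for j = 0..11 gives 2070361146177/2199023255552.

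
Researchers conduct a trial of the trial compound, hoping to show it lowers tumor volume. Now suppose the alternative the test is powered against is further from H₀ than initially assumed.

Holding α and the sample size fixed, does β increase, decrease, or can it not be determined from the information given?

It decreases.

A bigger departure from H₀ is easier for the test to detect, so it fails to reject less often.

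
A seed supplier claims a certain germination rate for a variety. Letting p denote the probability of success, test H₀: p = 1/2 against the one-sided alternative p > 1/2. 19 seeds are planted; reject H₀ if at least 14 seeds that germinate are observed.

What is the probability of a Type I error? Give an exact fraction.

The Type I error probability is α = P(X ≥ 14) computed under H₀, where X ~ Binomial(19, 1/2).
P(X ≥ 14) = [C(19,14) + C(19,15) + C(19,16) + C(19,17) + C(19,18) + C(19,19)] / 2^19 = (11628 + 3876 + 969 + 171 + 19 + 1) / 524288 = 16664/524288 = 2083/65536.

2083/65536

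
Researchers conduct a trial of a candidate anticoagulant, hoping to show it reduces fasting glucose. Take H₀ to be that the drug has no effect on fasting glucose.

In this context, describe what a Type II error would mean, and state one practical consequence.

A Type II error is failing to reject H₀ when H₀ is false.
Here that means concluding there is insufficient evidence that the drug works when actually the drug reduces fasting glucose.

A Type II error would mean concluding that the drug has no effect on fasting glucose (or at least failing to establish that the drug reduces fasting glucose) when in fact the drug reduces fasting glucose. Consequence: patients are denied access to a medication that would have helped them.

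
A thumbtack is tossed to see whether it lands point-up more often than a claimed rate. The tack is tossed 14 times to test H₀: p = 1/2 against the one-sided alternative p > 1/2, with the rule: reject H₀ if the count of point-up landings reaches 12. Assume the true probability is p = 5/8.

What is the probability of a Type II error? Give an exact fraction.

2070361146177/2199023255552

Under the alternative p = 5/8, X ~ Binomial(14, 5/8); β is the probability the test does not reject, P(X < 12).
Adding the binomial probabilities P(X=0)+…+P(X=11) at p = 5/8 gives 2070361146177/2199023255552.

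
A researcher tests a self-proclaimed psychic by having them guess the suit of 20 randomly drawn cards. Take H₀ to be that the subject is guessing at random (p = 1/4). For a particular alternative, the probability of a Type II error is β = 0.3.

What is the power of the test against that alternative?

Power = 1 − β = 1 − 0.3 = 0.7.

0.7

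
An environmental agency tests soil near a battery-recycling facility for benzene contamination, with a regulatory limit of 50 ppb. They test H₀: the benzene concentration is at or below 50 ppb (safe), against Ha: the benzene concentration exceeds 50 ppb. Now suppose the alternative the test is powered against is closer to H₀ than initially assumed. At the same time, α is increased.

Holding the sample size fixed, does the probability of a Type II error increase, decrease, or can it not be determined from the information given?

Cannot be determined from the information given.

The first change alone would make β increase; the second alone would make β decrease. Which effect dominates depends on the magnitudes, which are not given.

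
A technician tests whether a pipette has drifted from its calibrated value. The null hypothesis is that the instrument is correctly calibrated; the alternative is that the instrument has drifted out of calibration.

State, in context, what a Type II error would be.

A Type II error is failing to reject H₀ when H₀ is false.
Here that means leaving the instrument in service when actually the instrument has drifted out of calibration.

A Type II error would mean concluding that the instrument is correctly calibrated (or at least failing to establish that the instrument has drifted out of calibration) when in fact the instrument has drifted out of calibration.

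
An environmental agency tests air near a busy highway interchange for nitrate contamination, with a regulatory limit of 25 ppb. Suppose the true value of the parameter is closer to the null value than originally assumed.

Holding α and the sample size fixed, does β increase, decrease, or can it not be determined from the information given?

It increases.

A smaller departure from H₀ means the test statistic under Ha is distributed closer to where it would be under H₀; rejection becomes less likely.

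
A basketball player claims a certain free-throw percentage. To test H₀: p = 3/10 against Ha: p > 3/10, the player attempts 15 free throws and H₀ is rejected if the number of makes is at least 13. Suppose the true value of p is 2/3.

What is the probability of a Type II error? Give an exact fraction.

13210219/14348907

β = P(fail to reject H₀ | Ha true) = P(X ≤ 12 | p = 2/3), X ~ Binomial(15, 2/3).
Equivalently, β = 1 − P(X ≥ 13) = 13210219/14348907.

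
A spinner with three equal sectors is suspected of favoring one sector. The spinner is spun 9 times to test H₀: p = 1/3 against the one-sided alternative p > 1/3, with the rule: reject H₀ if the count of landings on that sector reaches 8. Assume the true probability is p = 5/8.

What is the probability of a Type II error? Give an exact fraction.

3803679/4194304

β = P(fail to reject H₀ | Ha true) = P(K ≤ 7 | p = 5/8), K ~ Binomial(9, 5/8).
Equivalently, β = 1 − P(K ≥ 8) = 3803679/4194304.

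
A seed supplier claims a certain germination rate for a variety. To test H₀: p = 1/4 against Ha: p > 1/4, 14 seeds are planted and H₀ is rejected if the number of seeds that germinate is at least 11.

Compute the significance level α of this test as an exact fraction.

5345/134217728

α = P(reject H₀ | H₀ true) = P(Y ≥ 11 | p = 1/4), with Y ~ Binomial(14, 1/4).
P(Y ≥ 11) = Σ_{j=11}^{14} C(14,j)·(1/4)^j·(3/4)^{14-j} = 5345/134217728.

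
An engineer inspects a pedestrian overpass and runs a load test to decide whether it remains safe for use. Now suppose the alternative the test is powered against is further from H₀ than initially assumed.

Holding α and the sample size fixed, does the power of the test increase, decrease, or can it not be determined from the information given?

It increases.

A larger true effect moves the Ha sampling distribution further from the H₀ critical value, making rejection more likely when Ha is true.
Since power = 1 − β and β decreases, power increases.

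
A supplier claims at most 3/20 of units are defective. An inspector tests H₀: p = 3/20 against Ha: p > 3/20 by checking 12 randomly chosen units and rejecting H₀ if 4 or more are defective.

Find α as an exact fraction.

75535426487313/819200000000000

α = P(reject H₀ | H₀ true) = P(K ≥ 4 | p = 3/20), K ~ Binomial(12, 3/20).
Computing the lower-tail complement: 1 − 743664573512687/819200000000000 = 75535426487313/819200000000000.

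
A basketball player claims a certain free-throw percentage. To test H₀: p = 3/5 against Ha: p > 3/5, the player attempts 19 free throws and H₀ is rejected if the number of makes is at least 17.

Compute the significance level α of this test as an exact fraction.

104216111541/19073486328125

The Type I error probability is α = P(X ≥ 17) computed under H₀, where X ~ Binomial(19, 3/5).
Adding the binomial terms for j = 17 through 19 with p = 3/5 yields 104216111541/19073486328125.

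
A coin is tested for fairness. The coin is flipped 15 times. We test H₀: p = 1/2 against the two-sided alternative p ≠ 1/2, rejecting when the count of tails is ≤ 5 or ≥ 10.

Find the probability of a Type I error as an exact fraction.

The significance level is the null-hypothesis probability of the rejection region {≤5} ∪ {≥10}.
Each tail has probability (1 + 15 + 105 + 455 + 1365 + 3003)/32768; doubling gives α = 9888/32768 = 309/1024.

309/1024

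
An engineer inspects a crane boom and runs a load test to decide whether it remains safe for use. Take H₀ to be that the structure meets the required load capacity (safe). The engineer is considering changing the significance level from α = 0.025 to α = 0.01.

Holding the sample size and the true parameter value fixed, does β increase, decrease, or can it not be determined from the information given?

It increases.

Tightening α shrinks the rejection region. When Ha holds, fewer sample outcomes clear the stricter threshold, so more fall in the acceptance region.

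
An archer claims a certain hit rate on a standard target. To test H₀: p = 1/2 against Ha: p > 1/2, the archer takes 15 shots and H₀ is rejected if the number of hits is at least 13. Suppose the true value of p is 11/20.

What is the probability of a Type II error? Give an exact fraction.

β = P(fail to reject H₀ | Ha true) = P(Y ≤ 12 | p = 11/20), Y ~ Binomial(15, 11/20).
Adding the binomial probabilities P(Y=0)+…+P(Y=12) at p = 11/20 gives 32418940857512713659/32768000000000000000.

32418940857512713659/32768000000000000000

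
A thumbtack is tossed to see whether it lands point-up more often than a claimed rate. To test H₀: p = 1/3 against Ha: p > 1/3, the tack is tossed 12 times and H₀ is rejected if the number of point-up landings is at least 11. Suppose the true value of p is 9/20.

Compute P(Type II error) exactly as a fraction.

4091575270595131/4096000000000000

β = P(fail to reject H₀ | Ha true) = P(S ≤ 10 | p = 9/20), S ~ Binomial(12, 9/20).
Summing C(12,j)·(9/20)^j·(11/20)^{12-j} for j = 0..10 gives 4091575270595131/4096000000000000.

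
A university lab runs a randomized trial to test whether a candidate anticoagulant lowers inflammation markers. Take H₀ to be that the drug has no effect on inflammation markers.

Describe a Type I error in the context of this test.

A Type I error would mean concluding that the drug lowers inflammation markers when in fact the drug has no effect on inflammation markers.

A Type I error is rejecting H₀ when H₀ is true.
Here that means concluding that the drug is effective when actually the drug has no effect on inflammation markers.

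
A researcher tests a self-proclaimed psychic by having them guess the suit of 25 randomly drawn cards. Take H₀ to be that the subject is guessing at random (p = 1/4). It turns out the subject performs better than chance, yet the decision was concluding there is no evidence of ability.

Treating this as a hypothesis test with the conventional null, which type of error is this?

'Concluding there is no evidence of ability' corresponds to failing to reject H₀.
H₀ was not rejected but H₀ is false — a Type II error (false negative).

Type II error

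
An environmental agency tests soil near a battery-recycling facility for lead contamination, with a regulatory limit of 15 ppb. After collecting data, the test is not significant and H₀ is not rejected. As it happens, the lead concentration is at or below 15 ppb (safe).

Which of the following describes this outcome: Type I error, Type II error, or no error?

Neither — the decision is correct.

The conventional null hypothesis here is that the lead concentration is at or below 15 ppb (safe).
The test retained a true H₀ — the decision matches the true state.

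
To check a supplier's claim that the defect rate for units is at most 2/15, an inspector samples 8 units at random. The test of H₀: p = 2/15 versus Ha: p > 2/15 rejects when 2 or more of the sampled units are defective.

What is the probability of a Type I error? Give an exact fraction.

743183632/2562890625

The significance level is the probability, assuming p = 2/15, of seeing 2 or more defectives in 8 draws.
Via the complement, α = 1 − Σ_{j=0}^{1} C(8,j)(2/15)^j(13/15)^{8-j} = 743183632/2562890625.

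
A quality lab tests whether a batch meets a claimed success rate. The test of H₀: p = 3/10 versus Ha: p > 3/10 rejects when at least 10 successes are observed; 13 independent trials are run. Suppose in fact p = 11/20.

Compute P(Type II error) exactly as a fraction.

1857697115702463/2048000000000000

β = P(fail to reject H₀ | Ha true) = P(Y ≤ 9 | p = 11/20), Y ~ Binomial(13, 11/20).
Equivalently, β = 1 − P(Y ≥ 10) = 1857697115702463/2048000000000000.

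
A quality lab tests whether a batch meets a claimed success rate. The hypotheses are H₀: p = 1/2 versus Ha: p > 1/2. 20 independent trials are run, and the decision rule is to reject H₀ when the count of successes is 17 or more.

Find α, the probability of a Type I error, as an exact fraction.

The Type I error probability is α = P(K ≥ 17) computed under H₀, where K ~ Binomial(20, 1/2).
P(K ≥ 17) = [C(20,17) + C(20,18) + C(20,19) + C(20,20)] / 2^20 = (1140 + 190 + 20 + 1) / 1048576 = 1351/1048576.

1351/1048576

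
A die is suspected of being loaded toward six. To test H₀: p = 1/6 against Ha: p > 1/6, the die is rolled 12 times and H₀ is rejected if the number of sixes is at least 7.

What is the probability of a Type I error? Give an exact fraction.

468931/362797056

Under H₀, Y ~ Binomial(12, 1/6), and α = P(Y ≥ 7).
Summing C(12,j)(1/6)^j(5/6)^{12−j} for j = 7,…,12 gives 468931/362797056.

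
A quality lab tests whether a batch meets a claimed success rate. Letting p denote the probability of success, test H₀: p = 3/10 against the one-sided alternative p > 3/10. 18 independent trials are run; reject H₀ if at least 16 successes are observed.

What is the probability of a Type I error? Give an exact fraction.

84845087091/250000000000000000

Under H₀, Y ~ Binomial(18, 3/10), and α = P(Y ≥ 16).
Summing C(18,j)(3/10)^j(7/10)^{18−j} for j = 16,…,18 gives 84845087091/250000000000000000.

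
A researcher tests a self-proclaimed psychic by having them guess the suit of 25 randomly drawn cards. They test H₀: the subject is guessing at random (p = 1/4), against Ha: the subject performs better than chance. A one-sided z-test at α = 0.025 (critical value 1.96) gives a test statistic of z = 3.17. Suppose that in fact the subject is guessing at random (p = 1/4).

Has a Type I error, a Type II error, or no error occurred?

Since z = 3.17 > z* = 1.96, H₀ is rejected.
H₀ is true (actually the subject is guessing at random (p = 1/4)).
Rejecting a true H₀ is a Type I error.

Type I error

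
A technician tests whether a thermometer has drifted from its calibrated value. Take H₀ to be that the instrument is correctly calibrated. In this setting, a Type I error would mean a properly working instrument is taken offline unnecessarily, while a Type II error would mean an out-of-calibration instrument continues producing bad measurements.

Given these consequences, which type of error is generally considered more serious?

Type II error

The Type II consequence (an out-of-calibration instrument continues producing bad measurements) is more severe than the Type I consequence (a properly working instrument is taken offline unnecessarily).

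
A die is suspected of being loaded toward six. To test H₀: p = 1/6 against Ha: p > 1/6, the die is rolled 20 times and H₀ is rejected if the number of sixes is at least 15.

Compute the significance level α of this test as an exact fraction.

α = P(reject H₀ | H₀ true) = P(K ≥ 15 | p = 1/6), with K ~ Binomial(20, 1/6).
Adding the binomial terms for j = 15 through 20 with p = 1/6 yields 1434041/101559956668416.

1434041/101559956668416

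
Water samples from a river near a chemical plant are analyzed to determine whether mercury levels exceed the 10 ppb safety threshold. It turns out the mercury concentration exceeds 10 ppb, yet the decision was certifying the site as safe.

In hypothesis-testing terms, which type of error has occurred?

Type II error

The null hypothesis here is that the mercury concentration is at or below 10 ppb (safe).
'Certifying the site as safe' corresponds to failing to reject H₀.
H₀ was not rejected but H₀ is false — a Type II error (false negative).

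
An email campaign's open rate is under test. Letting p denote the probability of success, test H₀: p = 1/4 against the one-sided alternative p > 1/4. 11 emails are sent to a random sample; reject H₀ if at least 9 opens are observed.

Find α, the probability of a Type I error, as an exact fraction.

α = P(reject H₀ | H₀ true) = P(X ≥ 9 | p = 1/4), with X ~ Binomial(11, 1/4).
Adding the binomial terms for j = 9 through 11 with p = 1/4 yields 529/4194304.

529/4194304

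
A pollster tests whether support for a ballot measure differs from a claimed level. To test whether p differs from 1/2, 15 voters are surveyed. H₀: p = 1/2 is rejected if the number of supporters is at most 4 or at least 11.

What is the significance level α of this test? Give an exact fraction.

1941/16384

Under H₀, S ~ Binomial(15, 1/2); α is the probability of landing in either tail, P(S ≤ 4) + P(S ≥ 11).
By symmetry, α = 2·P(S ≤ 4) = 2·(1 + 15 + 105 + 455 + 1365)/32768 = 3882/32768 = 1941/16384.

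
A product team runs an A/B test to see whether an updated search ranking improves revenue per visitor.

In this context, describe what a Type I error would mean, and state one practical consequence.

With the conventional null hypothesis that the new design has no effect on revenue per visitor:
A Type I error is rejecting H₀ when H₀ is true.
Here that means shipping the new feature to all users when actually the new design has no effect on revenue per visitor.

A Type I error would mean concluding that the new design increases revenue per visitor when in fact the new design has no effect on revenue per visitor. Consequence: engineering effort is spent shipping a change that doesn't actually help.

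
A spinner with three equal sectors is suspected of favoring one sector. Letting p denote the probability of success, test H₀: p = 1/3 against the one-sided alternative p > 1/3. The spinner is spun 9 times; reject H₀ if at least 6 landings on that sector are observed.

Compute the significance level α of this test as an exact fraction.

835/19683

Under H₀, Y ~ Binomial(9, 1/3), and α = P(Y ≥ 6).
Adding the binomial terms for j = 6 through 9 with p = 1/3 yields 835/19683.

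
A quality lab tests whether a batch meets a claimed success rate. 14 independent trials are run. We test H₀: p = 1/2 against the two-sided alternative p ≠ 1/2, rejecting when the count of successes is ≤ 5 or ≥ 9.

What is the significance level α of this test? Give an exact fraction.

The significance level is the null-hypothesis probability of the rejection region {≤5} ∪ {≥9}.
The two tails are symmetric, so α = 2·(1 + 14 + 91 + 364 + 1001 + 2002)/2^14 = 6946/16384 = 3473/8192.

3473/8192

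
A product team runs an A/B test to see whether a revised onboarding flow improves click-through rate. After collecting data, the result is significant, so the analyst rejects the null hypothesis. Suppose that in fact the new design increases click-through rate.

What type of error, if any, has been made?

No error — this is a correct decision.

The conventional null hypothesis here is that the new design has no effect on click-through rate.
The test rejected a false H₀ — the decision matches the true state.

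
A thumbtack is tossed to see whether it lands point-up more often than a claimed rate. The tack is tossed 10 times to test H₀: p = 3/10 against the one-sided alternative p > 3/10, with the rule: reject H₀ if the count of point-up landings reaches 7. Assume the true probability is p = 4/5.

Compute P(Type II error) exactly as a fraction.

Under the alternative p = 4/5, Y ~ Binomial(10, 4/5); β is the probability the test does not reject, P(Y < 7).
Adding the binomial probabilities P(Y=0)+…+P(Y=6) at p = 4/5 gives 1180409/9765625.

1180409/9765625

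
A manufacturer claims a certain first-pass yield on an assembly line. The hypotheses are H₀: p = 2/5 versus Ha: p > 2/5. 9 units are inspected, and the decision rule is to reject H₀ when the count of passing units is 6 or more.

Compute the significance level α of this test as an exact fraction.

α = P(reject H₀ | H₀ true) = P(K ≥ 6 | p = 2/5), with K ~ Binomial(9, 2/5).
Summing C(9,j)(2/5)^j(3/5)^{9−j} for j = 6,…,9 gives 194048/1953125.

194048/1953125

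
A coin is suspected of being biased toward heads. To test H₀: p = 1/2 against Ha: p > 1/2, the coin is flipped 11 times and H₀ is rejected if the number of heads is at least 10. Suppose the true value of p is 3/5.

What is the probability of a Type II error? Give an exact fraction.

1894076/1953125

A Type II error is failing to reject when Ha holds: with p = 3/5, β = P(K ≤ 9).
Adding the binomial probabilities P(K=0)+…+P(K=9) at p = 3/5 gives 1894076/1953125.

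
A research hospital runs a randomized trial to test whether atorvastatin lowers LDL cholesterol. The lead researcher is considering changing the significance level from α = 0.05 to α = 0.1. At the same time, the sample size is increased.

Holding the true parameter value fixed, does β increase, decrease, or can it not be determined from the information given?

It decreases.

Relaxing α lowers the evidence threshold; under Ha, outcomes that previously fell short now trigger rejection. More data shrinks sampling variability; the test statistic under Ha concentrates further from the null value, making rejection more likely. Both changes push β in the same direction.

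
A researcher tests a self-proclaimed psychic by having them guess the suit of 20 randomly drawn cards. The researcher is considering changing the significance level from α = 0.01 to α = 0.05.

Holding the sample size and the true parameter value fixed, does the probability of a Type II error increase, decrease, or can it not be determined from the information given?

It decreases.

A larger α widens the rejection region, so when the alternative is true more outcomes lead to rejection — failing to reject becomes less likely.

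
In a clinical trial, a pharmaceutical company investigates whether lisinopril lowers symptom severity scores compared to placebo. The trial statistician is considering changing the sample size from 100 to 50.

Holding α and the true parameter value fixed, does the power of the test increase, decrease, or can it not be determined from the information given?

It decreases.

Reducing n widens both sampling distributions, so the test has less ability to distinguish Ha from H₀.
Since power = 1 − β and β increases, power decreases.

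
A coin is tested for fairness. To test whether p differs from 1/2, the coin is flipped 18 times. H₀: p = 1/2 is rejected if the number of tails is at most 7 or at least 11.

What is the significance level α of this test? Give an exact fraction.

The significance level is the null-hypothesis probability of the rejection region {≤7} ∪ {≥11}.
Each tail has probability (1 + 18 + 153 + 816 + 3060 + 8568 + 18564 + 31824)/262144; doubling gives α = 126008/262144 = 15751/32768.

15751/32768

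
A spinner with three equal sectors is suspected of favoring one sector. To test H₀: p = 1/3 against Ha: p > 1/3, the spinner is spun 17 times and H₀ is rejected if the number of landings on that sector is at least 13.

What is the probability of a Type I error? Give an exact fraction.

44099/129140163

Under H₀, X ~ Binomial(17, 1/3), and α = P(X ≥ 13).
Summing C(17,j)(1/3)^j(2/3)^{17−j} for j = 13,…,17 gives 44099/129140163.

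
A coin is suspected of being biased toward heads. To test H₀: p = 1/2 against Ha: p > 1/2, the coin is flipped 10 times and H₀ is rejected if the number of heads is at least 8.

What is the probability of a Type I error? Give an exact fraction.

Under H₀, Y ~ Binomial(10, 1/2), and α = P(Y ≥ 8).
That's C(10,8) + C(10,9) + C(10,10) over 2^10, i.e. (45 + 10 + 1)/1024 = 56/1024 = 7/128.

7/128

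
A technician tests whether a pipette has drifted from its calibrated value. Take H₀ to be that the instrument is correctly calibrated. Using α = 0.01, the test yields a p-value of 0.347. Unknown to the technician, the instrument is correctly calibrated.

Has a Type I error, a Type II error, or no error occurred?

Since p = 0.347 ≥ α = 0.01, H₀ is not rejected.
H₀ is true (actually the instrument is correctly calibrated).
The decision matches the true state — no error.

No error — this is a correct decision.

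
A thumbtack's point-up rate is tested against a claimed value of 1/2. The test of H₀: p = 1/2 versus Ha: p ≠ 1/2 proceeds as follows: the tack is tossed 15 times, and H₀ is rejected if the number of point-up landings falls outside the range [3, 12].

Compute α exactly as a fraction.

121/16384

α = P(Y ≤ 2 or Y ≥ 13 | p = 1/2), Y ~ Binomial(15, 1/2).
Each tail has probability (1 + 15 + 105)/32768; doubling gives α = 242/32768 = 121/16384.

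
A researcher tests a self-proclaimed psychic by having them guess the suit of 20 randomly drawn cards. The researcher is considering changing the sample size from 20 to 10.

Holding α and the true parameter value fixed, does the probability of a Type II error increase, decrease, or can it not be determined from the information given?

It increases.

With less data the test statistic is noisier; under Ha, more outcomes land inside the acceptance region.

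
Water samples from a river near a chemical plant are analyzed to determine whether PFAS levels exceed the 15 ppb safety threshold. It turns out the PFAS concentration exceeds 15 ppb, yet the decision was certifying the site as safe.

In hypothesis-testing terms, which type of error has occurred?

The null hypothesis here is that the PFAS concentration is at or below 15 ppb (safe).
'Certifying the site as safe' corresponds to failing to reject H₀.
H₀ was not rejected but H₀ is false — a Type II error (false negative).

Type II error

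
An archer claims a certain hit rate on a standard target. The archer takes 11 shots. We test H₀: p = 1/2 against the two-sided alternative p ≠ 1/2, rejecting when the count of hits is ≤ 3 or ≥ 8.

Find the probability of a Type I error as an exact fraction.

Under H₀, S ~ Binomial(11, 1/2); α is the probability of landing in either tail, P(S ≤ 3) + P(S ≥ 8).
The two tails are symmetric, so α = 2·(1 + 11 + 55 + 165)/2^11 = 464/2048 = 29/128.

29/128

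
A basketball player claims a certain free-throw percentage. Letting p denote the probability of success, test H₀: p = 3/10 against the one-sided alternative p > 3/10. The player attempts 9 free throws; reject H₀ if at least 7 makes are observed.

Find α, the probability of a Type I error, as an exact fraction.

The Type I error probability is α = P(K ≥ 7) computed under H₀, where K ~ Binomial(9, 3/10).
P(K ≥ 7) = Σ_{j=7}^{9} C(9,j)·(3/10)^j·(7/10)^{9-j} = 2145447/500000000.

2145447/500000000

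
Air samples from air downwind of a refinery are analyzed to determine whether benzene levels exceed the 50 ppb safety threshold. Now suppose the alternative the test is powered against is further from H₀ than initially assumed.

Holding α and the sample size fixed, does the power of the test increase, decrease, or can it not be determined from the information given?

It increases.

The further the true parameter sits from the null value, the more of the Ha sampling distribution falls in the rejection region.
Since power = 1 − β and β decreases, power increases.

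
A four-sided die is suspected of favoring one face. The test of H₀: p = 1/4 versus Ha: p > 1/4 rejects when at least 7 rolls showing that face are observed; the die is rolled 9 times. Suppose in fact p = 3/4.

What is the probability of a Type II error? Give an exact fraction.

A Type II error is failing to reject when Ha holds: with p = 3/4, β = P(K ≤ 6).
Adding the binomial probabilities P(K=0)+…+P(K=6) at p = 3/4 gives 13085/32768.

13085/32768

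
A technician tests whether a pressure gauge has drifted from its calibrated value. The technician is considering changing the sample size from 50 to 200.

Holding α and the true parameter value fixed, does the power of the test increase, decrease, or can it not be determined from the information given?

A larger sample reduces the standard error, pulling the sampling distribution under Ha further from the non-rejection region.
Since power = 1 − β and β decreases, power increases.

It increases.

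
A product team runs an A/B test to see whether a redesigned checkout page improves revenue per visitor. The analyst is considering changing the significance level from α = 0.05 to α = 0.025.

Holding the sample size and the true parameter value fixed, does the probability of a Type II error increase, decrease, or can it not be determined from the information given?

It increases.

A smaller α moves the rejection region further into the tail. With the alternative true, more outcomes now fall outside the rejection region, so failing to reject becomes more likely.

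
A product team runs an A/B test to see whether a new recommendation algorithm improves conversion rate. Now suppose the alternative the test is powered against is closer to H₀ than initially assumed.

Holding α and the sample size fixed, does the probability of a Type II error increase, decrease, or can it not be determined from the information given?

When the true parameter is near the null value, the test has a harder time distinguishing Ha from H₀.

It increases.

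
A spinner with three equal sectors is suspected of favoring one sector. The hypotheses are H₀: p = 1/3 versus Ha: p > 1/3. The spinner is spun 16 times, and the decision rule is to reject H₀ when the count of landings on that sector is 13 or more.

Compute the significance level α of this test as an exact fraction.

Under H₀, X ~ Binomial(16, 1/3), and α = P(X ≥ 13).
Summing C(16,j)(1/3)^j(2/3)^{16−j} for j = 13,…,16 gives 4993/43046721.

4993/43046721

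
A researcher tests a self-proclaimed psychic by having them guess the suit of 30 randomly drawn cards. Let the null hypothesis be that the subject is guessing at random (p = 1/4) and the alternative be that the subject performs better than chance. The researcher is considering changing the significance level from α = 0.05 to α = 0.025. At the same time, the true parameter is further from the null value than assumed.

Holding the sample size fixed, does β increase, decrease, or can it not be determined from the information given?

The first change alone would make β increase; the second alone would make β decrease. Which effect dominates depends on the magnitudes, which are not given.

Cannot be determined from the information given.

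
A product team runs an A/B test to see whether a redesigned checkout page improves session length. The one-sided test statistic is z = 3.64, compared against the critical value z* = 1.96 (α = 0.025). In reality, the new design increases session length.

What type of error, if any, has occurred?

No error — this is a correct decision.

The conventional null hypothesis is that the new design has no effect on session length.
Since z = 3.64 > z* = 1.96, H₀ is rejected.
H₀ is false (actually the new design increases session length).
The decision matches the true state — no error.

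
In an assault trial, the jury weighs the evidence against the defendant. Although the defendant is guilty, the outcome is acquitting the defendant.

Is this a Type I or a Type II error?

The null hypothesis here is that the defendant is innocent.
'Acquitting the defendant' corresponds to failing to reject H₀.
H₀ was not rejected but H₀ is false — a Type II error (false negative).

Type II error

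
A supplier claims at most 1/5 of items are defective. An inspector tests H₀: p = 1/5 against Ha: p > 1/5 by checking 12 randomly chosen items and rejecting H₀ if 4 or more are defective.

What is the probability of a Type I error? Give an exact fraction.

10030813/48828125

The significance level is the probability, assuming p = 1/5, of seeing 4 or more defectives in 12 draws.
Via the complement, α = 1 − Σ_{j=0}^{3} C(12,j)(1/5)^j(4/5)^{12-j} = 10030813/48828125.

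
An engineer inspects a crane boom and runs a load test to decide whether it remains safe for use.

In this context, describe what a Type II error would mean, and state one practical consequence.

With the conventional null hypothesis that the structure meets the required load capacity (safe):
A Type II error is failing to reject H₀ when H₀ is false.
Here that means keeping the structure open when actually the structure is structurally deficient.

A Type II error would mean concluding that the structure meets the required load capacity (safe) (or at least failing to establish that the structure is structurally deficient) when in fact the structure is structurally deficient. Consequence: a deficient structure remains in service and may fail under load.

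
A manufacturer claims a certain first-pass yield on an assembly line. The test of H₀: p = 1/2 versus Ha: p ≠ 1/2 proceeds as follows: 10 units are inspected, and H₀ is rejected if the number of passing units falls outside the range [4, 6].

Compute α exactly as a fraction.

11/32

Under H₀, X ~ Binomial(10, 1/2); α is the probability of landing in either tail, P(X ≤ 3) + P(X ≥ 7).
The two tails are symmetric, so α = 2·(1 + 10 + 45 + 120)/2^10 = 352/1024 = 11/32.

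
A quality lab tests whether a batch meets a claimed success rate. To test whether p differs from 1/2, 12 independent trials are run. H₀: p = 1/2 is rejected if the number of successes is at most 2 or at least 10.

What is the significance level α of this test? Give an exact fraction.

79/2048

The significance level is the null-hypothesis probability of the rejection region {≤2} ∪ {≥10}.
The two tails are symmetric, so α = 2·(1 + 12 + 66)/2^12 = 158/4096 = 79/2048.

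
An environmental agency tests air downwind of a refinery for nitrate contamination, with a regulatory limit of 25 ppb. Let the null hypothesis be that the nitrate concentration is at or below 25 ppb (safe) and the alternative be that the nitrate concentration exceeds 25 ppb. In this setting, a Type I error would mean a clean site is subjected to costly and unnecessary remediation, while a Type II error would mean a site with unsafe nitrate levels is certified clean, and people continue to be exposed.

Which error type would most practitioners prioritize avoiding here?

Type II error

The Type II consequence (a site with unsafe nitrate levels is certified clean, and people continue to be exposed) is more severe than the Type I consequence (a clean site is subjected to costly and unnecessary remediation).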